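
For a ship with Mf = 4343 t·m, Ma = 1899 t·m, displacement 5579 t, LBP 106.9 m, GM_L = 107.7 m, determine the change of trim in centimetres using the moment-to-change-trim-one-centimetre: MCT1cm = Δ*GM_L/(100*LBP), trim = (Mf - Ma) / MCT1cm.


Formula: net trimming moment = Mf - Ma; MCT1cm = Δ*GM_L/(100*LBP); trim = net moment / MCT1cm
Step 1 — net trimming moment = 4343 - 1899 = 2444 t·m
Step 2 — MCT1cm = 5579 * 107.7 / (100 * 106.9) = 56.2075 t·m/cm
Step 3 — trim = 2444 / 56.2075 ≈ 43.482 cm (5 s.f.)

43.482 cm


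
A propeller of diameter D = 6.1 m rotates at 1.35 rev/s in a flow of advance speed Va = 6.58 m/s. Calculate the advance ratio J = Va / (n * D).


Formula: J = Va / (n * D)
Step 1 — n * D = 1.35 * 6.1 = 8.235
Step 2 — J = 6.58 / 8.235 ≈ 0.79903 (5 s.f.)

0.79903


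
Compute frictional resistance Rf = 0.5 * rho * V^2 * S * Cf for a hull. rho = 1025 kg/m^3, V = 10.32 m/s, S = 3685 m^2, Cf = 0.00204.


Formula: Rf = 0.5 * rho * V^2 * S * Cf
Step 1 — V^2 = 10.32^2 = 106.5024
Step 2 — 0.5 * rho * V^2 = 0.5 * 1025 * 106.5024 = 54582.48
Step 3 — Rf = 54582.48 * 3685 * 0.00204 ≈ 410320 N (5 s.f.)

410320 N


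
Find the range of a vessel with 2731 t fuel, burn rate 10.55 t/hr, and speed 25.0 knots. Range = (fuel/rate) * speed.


Formula: endurance = fuel / rate; range = endurance * speed
Step 1 — endurance = 2731 / 10.55 = 258.8626 hours
Step 2 — range = 258.8626 * 25.0 ≈ 6471.6 nautical miles (5 s.f.)

6471.6 NM


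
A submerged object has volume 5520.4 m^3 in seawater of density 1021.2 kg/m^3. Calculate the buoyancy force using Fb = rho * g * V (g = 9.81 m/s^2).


Formula: Fb = rho * g * V
Substituting: Fb = 1021.2 * 9.81 * 5520.4
Intermediate: 1021.2 * 9.81 = 10017.972
Result: Fb = 10017.972 * 5520.4 ≈ 55303000 N (5 s.f.)

55303000 N


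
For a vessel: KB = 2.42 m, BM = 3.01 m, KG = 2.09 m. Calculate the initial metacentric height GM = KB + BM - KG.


Formula: GM = KB + BM - KG
Step 1 — KM = KB + BM = 2.42 + 3.01 = 5.43 m
Step 2 — GM = KM - KG = 5.43 - 2.09 = 3.34 m

3.34 m


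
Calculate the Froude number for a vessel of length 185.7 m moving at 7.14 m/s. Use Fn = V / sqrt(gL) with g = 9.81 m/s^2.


Formula: Fn = V / sqrt(g * L)
Step 1 — g * L = 9.81 * 185.7 = 1821.717
Step 2 — sqrt(g * L) = sqrt(1821.717) = 42.681577
Step 3 — Fn = 7.14 / 42.681577 ≈ 0.16729 (5 s.f.)

0.16729


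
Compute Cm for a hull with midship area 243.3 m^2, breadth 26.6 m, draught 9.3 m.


Formula: Cm = Am / (B * T)
Step 1 — B * T = 26.6 * 9.3 = 247.38 m^2
Step 2 — Cm = 243.3 / 247.38 ≈ 0.98351 (5 s.f.)

0.98351


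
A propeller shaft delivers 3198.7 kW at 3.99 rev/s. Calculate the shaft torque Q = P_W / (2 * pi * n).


Formula: Q = P_W / (2 * pi * n)
Step 1 — P_W = 3198.7 kW * 1000 = 3198700.0 W
Step 2 — 2 * pi * n = 2 * pi * 3.99 = 25.069909
Step 3 — Q = 3198700.0 / 25.069909 ≈ 127590 N·m (5 s.f.)

127590 N·m


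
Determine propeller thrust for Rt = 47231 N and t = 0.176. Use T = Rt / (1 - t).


Formula: T = Rt / (1 - t)
Step 1 — (1 - t) = 1 - 0.176 = 0.824
Step 2 — T = 47231 / 0.824 ≈ 57319 N (5 s.f.)

57319 N


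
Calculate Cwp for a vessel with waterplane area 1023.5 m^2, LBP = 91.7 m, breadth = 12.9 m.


Formula: Cwp = Aw / (L * B)
Step 1 — L * B = 91.7 * 12.9 = 1182.93 m^2
Step 2 — Cwp = 1023.5 / 1182.93 ≈ 0.86522 (5 s.f.)

0.86522


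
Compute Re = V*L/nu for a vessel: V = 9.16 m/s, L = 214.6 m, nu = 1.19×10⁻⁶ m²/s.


Formula: Re = V * L / nu
Step 1 — V * L = 9.16 * 214.6 = 1965.736 m^2/s
Step 2 — Re = 1965.736 / 1.19e-6 = 1.65e+09

1.65e+09


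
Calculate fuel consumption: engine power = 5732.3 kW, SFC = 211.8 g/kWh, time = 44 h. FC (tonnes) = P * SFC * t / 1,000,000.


Formula: FC (tonnes) = P * SFC * t / 1,000,000
Step 1 — P * SFC * t = 5732.3 * 211.8 * 44 = 53420450.16 g
Step 2 — FC (tonnes) = 53420450.16 / 1,000,000 ≈ 53.420 tonnes (5 s.f.)

53.420 tonnes


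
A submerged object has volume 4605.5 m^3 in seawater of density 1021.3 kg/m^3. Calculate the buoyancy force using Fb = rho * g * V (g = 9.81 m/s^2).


Formula: Fb = rho * g * V
Substituting: Fb = 1021.3 * 9.81 * 4605.5
Intermediate: 1021.3 * 9.81 = 10018.953
Result: Fb = 10018.953 * 4605.5 ≈ 46142000 N (5 s.f.)

46142000 N


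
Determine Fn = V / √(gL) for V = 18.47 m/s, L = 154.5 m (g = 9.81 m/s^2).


Formula: Fn = V / sqrt(g * L)
Step 1 — g * L = 9.81 * 154.5 = 1515.645
Step 2 — sqrt(g * L) = sqrt(1515.645) = 38.931286
Step 3 — Fn = 18.47 / 38.931286 ≈ 0.47443 (5 s.f.)

0.47443


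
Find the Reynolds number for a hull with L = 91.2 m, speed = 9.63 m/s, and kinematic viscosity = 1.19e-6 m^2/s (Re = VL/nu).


Formula: Re = V * L / nu
Step 1 — V * L = 9.63 * 91.2 = 878.256 m^2/s
Step 2 — Re = 878.256 / 1.19e-6 = 7.38e+08

7.38e+08


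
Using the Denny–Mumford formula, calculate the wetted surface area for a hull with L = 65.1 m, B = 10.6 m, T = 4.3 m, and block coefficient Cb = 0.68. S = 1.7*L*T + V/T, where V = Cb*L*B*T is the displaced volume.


Formula: S = 1.7*L*T + V/T with V = Cb*L*B*T, i.e. S = L * (1.7*T + Cb*B)
Step 1 — 1.7*T = 1.7 * 4.3 = 7.31 m
Step 2 — Cb*B = 0.68 * 10.6 = 7.208 m
Step 3 — 1.7*T + Cb*B = 7.31 + 7.208 = 14.518 m
Step 4 — S = 65.1 * 14.518 ≈ 945.12 m^2 (5 s.f.)

945.12 m^2


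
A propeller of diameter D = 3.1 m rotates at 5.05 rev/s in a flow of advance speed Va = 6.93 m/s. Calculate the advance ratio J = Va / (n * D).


Formula: J = Va / (n * D)
Step 1 — n * D = 5.05 * 3.1 = 15.655
Step 2 — J = 6.93 / 15.655 ≈ 0.44267 (5 s.f.)

0.44267


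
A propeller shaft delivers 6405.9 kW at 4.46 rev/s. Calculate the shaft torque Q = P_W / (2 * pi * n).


Formula: Q = P_W / (2 * pi * n)
Step 1 — P_W = 6405.9 kW * 1000 = 6405900.0 W
Step 2 — 2 * pi * n = 2 * pi * 4.46 = 28.023006
Step 3 — Q = 6405900.0 / 28.023006 ≈ 228590 N·m (5 s.f.)

228590 N·m


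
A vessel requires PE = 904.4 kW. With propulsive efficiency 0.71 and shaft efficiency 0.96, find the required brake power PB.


Formula: PB = PE / (eta_D * eta_S)
Step 1 — combined efficiency = eta_D * eta_S = 0.71 * 0.96 = 0.6816
Step 2 — PB = 904.4 / 0.6816 ≈ 1326.9 kW (5 s.f.)

1326.9 kW


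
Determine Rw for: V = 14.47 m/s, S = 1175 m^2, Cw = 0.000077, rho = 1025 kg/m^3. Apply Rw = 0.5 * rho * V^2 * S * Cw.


Formula: Rw = 0.5 * rho * V^2 * S * Cw
Step 1 — V^2 = 14.47^2 = 209.3809
Step 2 — 0.5 * rho * V^2 = 0.5 * 1025 * 209.3809 = 107307.71125
Step 3 — Rw = 107307.71125 * 1175 * 0.000077 ≈ 9708.7 N (5 s.f.)

9708.7 N


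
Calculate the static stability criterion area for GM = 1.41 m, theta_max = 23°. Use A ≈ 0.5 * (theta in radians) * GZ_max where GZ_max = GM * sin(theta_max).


Formula: GZ_max = GM * sin(theta); Area = 0.5 * theta_rad * GZ_max
Step 1 — GZ_max = 1.41 * sin(23°) = 1.41 * 0.390731 = 0.550931 m
Step 2 — theta_rad = 23 * pi/180 = 0.401426 rad
Step 3 — Area = 0.5 * 0.401426 * 0.550931 ≈ 0.11058 m·rad (5 s.f.)

0.11058 m·rad


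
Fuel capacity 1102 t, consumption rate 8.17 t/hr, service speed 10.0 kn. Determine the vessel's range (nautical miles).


Formula: endurance = fuel / rate; range = endurance * speed
Step 1 — endurance = 1102 / 8.17 = 134.8837 hours
Step 2 — range = 134.8837 * 10.0 ≈ 1348.8 nautical miles (5 s.f.)

1348.8 NM


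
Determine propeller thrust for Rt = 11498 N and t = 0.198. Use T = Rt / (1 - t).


Formula: T = Rt / (1 - t)
Step 1 — (1 - t) = 1 - 0.198 = 0.802
Step 2 — T = 11498 / 0.802 ≈ 14337 N (5 s.f.)

14337 N


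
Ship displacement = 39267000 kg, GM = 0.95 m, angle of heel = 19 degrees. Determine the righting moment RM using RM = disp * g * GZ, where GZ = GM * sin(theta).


Formula: GZ = GM * sin(theta); RM = disp * g * GZ
Step 1 — GZ = 0.95 * sin(19°) = 0.95 * 0.325568 = 0.30929 m
Step 2 — RM = 39267000 * 9.81 * 0.30929 ≈ 119140000 N·m (5 s.f.)

119140000 N·m


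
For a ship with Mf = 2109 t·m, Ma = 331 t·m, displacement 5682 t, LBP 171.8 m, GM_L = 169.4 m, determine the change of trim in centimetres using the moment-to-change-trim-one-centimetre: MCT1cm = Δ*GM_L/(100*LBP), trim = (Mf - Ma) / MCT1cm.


Formula: net trimming moment = Mf - Ma; MCT1cm = Δ*GM_L/(100*LBP); trim = net moment / MCT1cm
Step 1 — net trimming moment = 2109 - 331 = 1778 t·m
Step 2 — MCT1cm = 5682 * 169.4 / (100 * 171.8) = 56.0262 t·m/cm
Step 3 — trim = 1778 / 56.0262 ≈ 31.735 cm (5 s.f.)

31.735 cm


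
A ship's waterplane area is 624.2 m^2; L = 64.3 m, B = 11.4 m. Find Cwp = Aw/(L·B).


Formula: Cwp = Aw / (L * B)
Step 1 — L * B = 64.3 * 11.4 = 733.02 m^2
Step 2 — Cwp = 624.2 / 733.02 ≈ 0.85155 (5 s.f.)

0.85155


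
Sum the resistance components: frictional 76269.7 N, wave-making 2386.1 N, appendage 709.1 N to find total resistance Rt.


Formula: Rt = Rf + Rw + Ra
Substituting: Rt = 76269.7 + 2386.1 + 709.1
Result: Rt = 79364.9 N

79364.9 N


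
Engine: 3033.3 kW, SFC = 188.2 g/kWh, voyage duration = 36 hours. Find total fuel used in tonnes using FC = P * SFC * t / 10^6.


Formula: FC (tonnes) = P * SFC * t / 1,000,000
Step 1 — P * SFC * t = 3033.3 * 188.2 * 36 = 20551214.16 g
Step 2 — FC (tonnes) = 20551214.16 / 1,000,000 ≈ 20.551 tonnes (5 s.f.)

20.551 tonnes


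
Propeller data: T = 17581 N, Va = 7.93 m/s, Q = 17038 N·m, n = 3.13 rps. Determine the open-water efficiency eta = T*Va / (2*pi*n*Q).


Formula: eta = T * Va / (2 * pi * n * Q)
Step 1 — numerator = T * Va = 17581 * 7.93 = 139417.33
Step 2 — 2 * pi * n = 2 * pi * 3.13 = 19.66637
Step 3 — denominator = 19.66637 * 17038 = 335075.61
Step 4 — eta = 139417.33 / 335075.61 ≈ 0.41608 (5 s.f.)

0.41608


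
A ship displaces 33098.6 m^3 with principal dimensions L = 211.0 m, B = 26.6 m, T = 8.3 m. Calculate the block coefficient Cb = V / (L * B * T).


Formula: Cb = V / (L * B * T)
Step 1 — L * B * T = 211.0 * 26.6 * 8.3 = 46584.58 m^3
Step 2 — Cb = 33098.6 / 46584.58 ≈ 0.71051 (5 s.f.)

0.71051


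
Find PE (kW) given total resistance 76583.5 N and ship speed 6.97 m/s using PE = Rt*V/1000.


Formula: PE = Rt * V / 1000 (kW)
Step 1 — PE (W) = 76583.5 * 6.97 = 533786.995 W
Step 2 — PE (kW) = 533786.995 / 1000 ≈ 533.79 kW (5 s.f.)

533.79 kW


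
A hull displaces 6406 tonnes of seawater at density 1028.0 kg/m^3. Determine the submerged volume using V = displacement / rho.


Formula: V = mass / rho
Step 1 — convert tonnes to kg: 6406 t * 1000 = 6406000 kg
Step 2 — V = 6406000 / 1028.0 ≈ 6231.5 m^3 (5 s.f.)

6231.5 m^3


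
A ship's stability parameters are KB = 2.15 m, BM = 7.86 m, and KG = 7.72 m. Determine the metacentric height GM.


Formula: GM = KB + BM - KG
Step 1 — KM = KB + BM = 2.15 + 7.86 = 10.01 m
Step 2 — GM = KM - KG = 10.01 - 7.72 = 2.29 m

2.29 m


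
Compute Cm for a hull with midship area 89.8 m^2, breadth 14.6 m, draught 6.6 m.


Formula: Cm = Am / (B * T)
Step 1 — B * T = 14.6 * 6.6 = 96.36 m^2
Step 2 — Cm = 89.8 / 96.36 ≈ 0.93192 (5 s.f.)

0.93192


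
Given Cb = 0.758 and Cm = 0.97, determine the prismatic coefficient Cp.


Formula: Cp = Cb / Cm
Substituting: Cp = 0.758 / 0.97
Result: Cp ≈ 0.78144 (5 s.f.)

0.78144


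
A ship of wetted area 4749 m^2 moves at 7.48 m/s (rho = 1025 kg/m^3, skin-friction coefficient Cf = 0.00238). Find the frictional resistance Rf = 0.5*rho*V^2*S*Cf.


Formula: Rf = 0.5 * rho * V^2 * S * Cf
Step 1 — V^2 = 7.48^2 = 55.9504
Step 2 — 0.5 * rho * V^2 = 0.5 * 1025 * 55.9504 = 28674.58
Step 3 — Rf = 28674.58 * 4749 * 0.00238 ≈ 324100 N (5 s.f.)

324100 N


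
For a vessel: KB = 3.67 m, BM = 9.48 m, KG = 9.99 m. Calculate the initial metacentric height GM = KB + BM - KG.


Formula: GM = KB + BM - KG
Step 1 — KM = KB + BM = 3.67 + 9.48 = 13.15 m
Step 2 — GM = KM - KG = 13.15 - 9.99 = 3.16 m

3.16 m


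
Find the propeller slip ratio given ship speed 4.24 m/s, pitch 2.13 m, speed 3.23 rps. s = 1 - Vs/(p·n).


Formula: s = 1 - Vs / (p * n)
Step 1 — p * n = 2.13 * 3.23 = 6.8799
Step 2 — Vs / (p*n) = 4.24 / 6.8799 = 0.616288 (6 d.p.)
Step 3 — s = 1 - 0.616288 = 0.383712

0.383712


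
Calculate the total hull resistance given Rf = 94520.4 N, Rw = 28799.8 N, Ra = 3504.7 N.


Formula: Rt = Rf + Rw + Ra
Substituting: Rt = 94520.4 + 28799.8 + 3504.7
Result: Rt = 126824.9 N

126824.9 N


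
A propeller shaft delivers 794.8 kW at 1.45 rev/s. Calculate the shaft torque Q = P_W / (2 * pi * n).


Formula: Q = P_W / (2 * pi * n)
Step 1 — P_W = 794.8 kW * 1000 = 794800.0 W
Step 2 — 2 * pi * n = 2 * pi * 1.45 = 9.110619
Step 3 — Q = 794800.0 / 9.110619 ≈ 87239 N·m (5 s.f.)

87239 N·m


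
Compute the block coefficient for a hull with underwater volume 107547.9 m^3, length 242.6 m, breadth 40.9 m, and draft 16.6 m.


Formula: Cb = V / (L * B * T)
Step 1 — L * B * T = 242.6 * 40.9 * 16.6 = 164710.844 m^3
Step 2 — Cb = 107547.9 / 164710.844 ≈ 0.65295 (5 s.f.)

0.65295


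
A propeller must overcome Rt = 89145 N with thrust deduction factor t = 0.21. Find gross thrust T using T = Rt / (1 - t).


Formula: T = Rt / (1 - t)
Step 1 — (1 - t) = 1 - 0.21 = 0.79
Step 2 — T = 89145 / 0.79 ≈ 112840 N (5 s.f.)

112840 N


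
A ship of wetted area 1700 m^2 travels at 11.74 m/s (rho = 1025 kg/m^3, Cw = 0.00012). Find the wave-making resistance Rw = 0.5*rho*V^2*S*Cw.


Formula: Rw = 0.5 * rho * V^2 * S * Cw
Step 1 — V^2 = 11.74^2 = 137.8276
Step 2 — 0.5 * rho * V^2 = 0.5 * 1025 * 137.8276 = 70636.645
Step 3 — Rw = 70636.645 * 1700 * 0.00012 ≈ 14410 N (5 s.f.)

14410 N


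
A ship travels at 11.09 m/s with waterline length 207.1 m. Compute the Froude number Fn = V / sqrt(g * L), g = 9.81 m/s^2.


Formula: Fn = V / sqrt(g * L)
Step 1 — g * L = 9.81 * 207.1 = 2031.651
Step 2 — sqrt(g * L) = sqrt(2031.651) = 45.073839
Step 3 — Fn = 11.09 / 45.073839 ≈ 0.24604 (5 s.f.)

0.24604


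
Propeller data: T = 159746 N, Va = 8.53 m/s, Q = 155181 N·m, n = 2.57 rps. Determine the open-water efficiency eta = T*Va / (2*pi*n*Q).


Formula: eta = T * Va / (2 * pi * n * Q)
Step 1 — numerator = T * Va = 159746 * 8.53 = 1362633.38
Step 2 — 2 * pi * n = 2 * pi * 2.57 = 16.147786
Step 3 — denominator = 16.147786 * 155181 = 2505829.58
Step 4 — eta = 1362633.38 / 2505829.58 ≈ 0.54379 (5 s.f.)

0.54379


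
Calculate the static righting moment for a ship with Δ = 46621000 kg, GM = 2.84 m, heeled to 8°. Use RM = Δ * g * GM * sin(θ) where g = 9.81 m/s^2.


Formula: GZ = GM * sin(theta); RM = disp * g * GZ
Step 1 — GZ = 2.84 * sin(8°) = 2.84 * 0.139173 = 0.395251 m
Step 2 — RM = 46621000 * 9.81 * 0.395251 ≈ 180770000 N·m (5 s.f.)

180770000 N·m


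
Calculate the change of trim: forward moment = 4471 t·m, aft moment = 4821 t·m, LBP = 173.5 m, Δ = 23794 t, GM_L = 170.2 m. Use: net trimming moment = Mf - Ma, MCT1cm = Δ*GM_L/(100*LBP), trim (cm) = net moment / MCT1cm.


Formula: net trimming moment = Mf - Ma; MCT1cm = Δ*GM_L/(100*LBP); trim = net moment / MCT1cm
Step 1 — net trimming moment = 4471 - 4821 = -350 t·m
Step 2 — MCT1cm = 23794 * 170.2 / (100 * 173.5) = 233.4143 t·m/cm
Step 3 — trim = -350 / 233.4143 ≈ -1.4995 cm (5 s.f.)

-1.4995 cm


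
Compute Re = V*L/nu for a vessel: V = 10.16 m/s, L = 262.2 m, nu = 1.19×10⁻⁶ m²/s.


Formula: Re = V * L / nu
Step 1 — V * L = 10.16 * 262.2 = 2663.952 m^2/s
Step 2 — Re = 2663.952 / 1.19e-6 = 2.24e+09

2.24e+09


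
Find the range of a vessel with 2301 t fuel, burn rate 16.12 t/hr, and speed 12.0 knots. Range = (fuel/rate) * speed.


Formula: endurance = fuel / rate; range = endurance * speed
Step 1 — endurance = 2301 / 16.12 = 142.7419 hours
Step 2 — range = 142.7419 * 12.0 ≈ 1712.9 nautical miles (5 s.f.)

1712.9 NM


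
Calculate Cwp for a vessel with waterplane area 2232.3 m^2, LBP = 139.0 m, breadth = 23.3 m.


Formula: Cwp = Aw / (L * B)
Step 1 — L * B = 139.0 * 23.3 = 3238.7 m^2
Step 2 — Cwp = 2232.3 / 3238.7 ≈ 0.68926 (5 s.f.)

0.68926


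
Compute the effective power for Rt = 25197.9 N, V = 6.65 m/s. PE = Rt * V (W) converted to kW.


Formula: PE = Rt * V / 1000 (kW)
Step 1 — PE (W) = 25197.9 * 6.65 = 167566.035 W
Step 2 — PE (kW) = 167566.035 / 1000 ≈ 167.57 kW (5 s.f.)

167.57 kW


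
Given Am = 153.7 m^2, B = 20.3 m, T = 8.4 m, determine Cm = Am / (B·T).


Formula: Cm = Am / (B * T)
Step 1 — B * T = 20.3 * 8.4 = 170.52 m^2
Step 2 — Cm = 153.7 / 170.52 ≈ 0.90136 (5 s.f.)

0.90136


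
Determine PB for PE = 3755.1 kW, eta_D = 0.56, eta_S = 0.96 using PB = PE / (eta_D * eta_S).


Formula: PB = PE / (eta_D * eta_S)
Step 1 — combined efficiency = eta_D * eta_S = 0.56 * 0.96 = 0.5376
Step 2 — PB = 3755.1 / 0.5376 ≈ 6984.9 kW (5 s.f.)

6984.9 kW


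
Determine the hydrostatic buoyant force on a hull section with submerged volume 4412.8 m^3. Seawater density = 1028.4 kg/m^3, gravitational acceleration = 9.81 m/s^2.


Formula: Fb = rho * g * V
Substituting: Fb = 1028.4 * 9.81 * 4412.8
Intermediate: 1028.4 * 9.81 = 10088.604
Result: Fb = 10088.604 * 4412.8 ≈ 44519000 N (5 s.f.)

44519000 N


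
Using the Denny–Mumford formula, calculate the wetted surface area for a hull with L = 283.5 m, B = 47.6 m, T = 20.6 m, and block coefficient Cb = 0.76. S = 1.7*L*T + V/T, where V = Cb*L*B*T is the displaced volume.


Formula: S = 1.7*L*T + V/T with V = Cb*L*B*T, i.e. S = L * (1.7*T + Cb*B)
Step 1 — 1.7*T = 1.7 * 20.6 = 35.02 m
Step 2 — Cb*B = 0.76 * 47.6 = 36.176 m
Step 3 — 1.7*T + Cb*B = 35.02 + 36.176 = 71.196 m
Step 4 — S = 283.5 * 71.196 ≈ 20184 m^2 (5 s.f.)

20184 m^2


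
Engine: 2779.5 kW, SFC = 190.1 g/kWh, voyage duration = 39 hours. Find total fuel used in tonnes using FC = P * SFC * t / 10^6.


Formula: FC (tonnes) = P * SFC * t / 1,000,000
Step 1 — P * SFC * t = 2779.5 * 190.1 * 39 = 20606935.05 g
Step 2 — FC (tonnes) = 20606935.05 / 1,000,000 ≈ 20.607 tonnes (5 s.f.)

20.607 tonnes


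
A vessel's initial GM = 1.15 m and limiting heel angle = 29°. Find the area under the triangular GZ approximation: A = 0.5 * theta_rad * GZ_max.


Formula: GZ_max = GM * sin(theta); Area = 0.5 * theta_rad * GZ_max
Step 1 — GZ_max = 1.15 * sin(29°) = 1.15 * 0.48481 = 0.557531 m
Step 2 — theta_rad = 29 * pi/180 = 0.506145 rad
Step 3 — Area = 0.5 * 0.506145 * 0.557531 ≈ 0.14110 m·rad (5 s.f.)

0.14110 m·rad


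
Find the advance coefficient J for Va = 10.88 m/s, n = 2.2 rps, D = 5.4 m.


Formula: J = Va / (n * D)
Step 1 — n * D = 2.2 * 5.4 = 11.88
Step 2 — J = 10.88 / 11.88 ≈ 0.91582 (5 s.f.)

0.91582


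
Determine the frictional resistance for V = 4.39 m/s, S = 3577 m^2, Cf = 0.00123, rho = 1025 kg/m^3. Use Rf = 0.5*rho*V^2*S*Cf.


Formula: Rf = 0.5 * rho * V^2 * S * Cf
Step 1 — V^2 = 4.39^2 = 19.2721
Step 2 — 0.5 * rho * V^2 = 0.5 * 1025 * 19.2721 = 9876.95125
Step 3 — Rf = 9876.95125 * 3577 * 0.00123 ≈ 43456 N (5 s.f.)

43456 N


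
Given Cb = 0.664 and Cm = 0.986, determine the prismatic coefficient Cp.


Formula: Cp = Cb / Cm
Substituting: Cp = 0.664 / 0.986
Result: Cp ≈ 0.67343 (5 s.f.)

0.67343


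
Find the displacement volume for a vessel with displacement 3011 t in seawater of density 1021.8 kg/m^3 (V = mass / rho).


Formula: V = mass / rho
Step 1 — convert tonnes to kg: 3011 t * 1000 = 3011000 kg
Step 2 — V = 3011000 / 1021.8 ≈ 2946.8 m^3 (5 s.f.)

2946.8 m^3


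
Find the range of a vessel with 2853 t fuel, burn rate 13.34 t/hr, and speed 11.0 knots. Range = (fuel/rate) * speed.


Formula: endurance = fuel / rate; range = endurance * speed
Step 1 — endurance = 2853 / 13.34 = 213.8681 hours
Step 2 — range = 213.8681 * 11.0 ≈ 2352.5 nautical miles (5 s.f.)

2352.5 NM


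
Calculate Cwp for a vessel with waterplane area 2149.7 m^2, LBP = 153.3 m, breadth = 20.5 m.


Formula: Cwp = Aw / (L * B)
Step 1 — L * B = 153.3 * 20.5 = 3142.65 m^2
Step 2 — Cwp = 2149.7 / 3142.65 ≈ 0.68404 (5 s.f.)

0.68404


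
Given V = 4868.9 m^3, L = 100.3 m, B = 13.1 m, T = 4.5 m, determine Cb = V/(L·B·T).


Formula: Cb = V / (L * B * T)
Step 1 — L * B * T = 100.3 * 13.1 * 4.5 = 5912.685 m^3
Step 2 — Cb = 4868.9 / 5912.685 ≈ 0.82347 (5 s.f.)

0.82347


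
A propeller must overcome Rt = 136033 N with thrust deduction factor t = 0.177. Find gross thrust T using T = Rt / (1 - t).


Formula: T = Rt / (1 - t)
Step 1 — (1 - t) = 1 - 0.177 = 0.823
Step 2 — T = 136033 / 0.823 ≈ 165290 N (5 s.f.)

165290 N


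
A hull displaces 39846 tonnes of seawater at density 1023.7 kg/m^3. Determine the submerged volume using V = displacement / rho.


Formula: V = mass / rho
Step 1 — convert tonnes to kg: 39846 t * 1000 = 39846000 kg
Step 2 — V = 39846000 / 1023.7 ≈ 38924 m^3 (5 s.f.)

38924 m^3


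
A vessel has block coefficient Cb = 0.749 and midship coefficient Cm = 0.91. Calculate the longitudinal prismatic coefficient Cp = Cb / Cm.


Formula: Cp = Cb / Cm
Substituting: Cp = 0.749 / 0.91
Result: Cp ≈ 0.82308 (5 s.f.)

0.82308


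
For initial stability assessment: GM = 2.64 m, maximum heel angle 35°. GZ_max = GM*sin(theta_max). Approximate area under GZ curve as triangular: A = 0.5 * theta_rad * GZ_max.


Formula: GZ_max = GM * sin(theta); Area = 0.5 * theta_rad * GZ_max
Step 1 — GZ_max = 2.64 * sin(35°) = 2.64 * 0.573576 = 1.514241 m
Step 2 — theta_rad = 35 * pi/180 = 0.610865 rad
Step 3 — Area = 0.5 * 0.610865 * 1.514241 ≈ 0.46250 m·rad (5 s.f.)

0.46250 m·rad


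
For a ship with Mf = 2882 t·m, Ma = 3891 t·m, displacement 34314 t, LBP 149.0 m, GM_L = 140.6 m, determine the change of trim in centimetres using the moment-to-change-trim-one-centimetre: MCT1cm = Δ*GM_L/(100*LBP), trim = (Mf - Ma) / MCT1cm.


Formula: net trimming moment = Mf - Ma; MCT1cm = Δ*GM_L/(100*LBP); trim = net moment / MCT1cm
Step 1 — net trimming moment = 2882 - 3891 = -1009 t·m
Step 2 — MCT1cm = 34314 * 140.6 / (100 * 149.0) = 323.7952 t·m/cm
Step 3 — trim = -1009 / 323.7952 ≈ -3.1162 cm (5 s.f.)

-3.1162 cm


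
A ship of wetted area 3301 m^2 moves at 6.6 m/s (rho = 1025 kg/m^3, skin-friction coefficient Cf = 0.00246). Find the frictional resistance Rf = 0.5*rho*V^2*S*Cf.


Formula: Rf = 0.5 * rho * V^2 * S * Cf
Step 1 — V^2 = 6.6^2 = 43.56
Step 2 — 0.5 * rho * V^2 = 0.5 * 1025 * 43.56 = 22324.5
Step 3 — Rf = 22324.5 * 3301 * 0.00246 ≈ 181290 N (5 s.f.)

181290 N


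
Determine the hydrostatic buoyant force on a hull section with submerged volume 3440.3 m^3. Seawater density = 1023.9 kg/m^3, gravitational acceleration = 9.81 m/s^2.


Formula: Fb = rho * g * V
Substituting: Fb = 1023.9 * 9.81 * 3440.3
Intermediate: 1023.9 * 9.81 = 10044.459
Result: Fb = 10044.459 * 3440.3 ≈ 34556000 N (5 s.f.)

34556000 N


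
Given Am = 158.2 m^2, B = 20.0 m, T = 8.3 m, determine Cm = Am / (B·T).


Formula: Cm = Am / (B * T)
Step 1 — B * T = 20.0 * 8.3 = 166.0 m^2
Step 2 — Cm = 158.2 / 166.0 ≈ 0.95301 (5 s.f.)

0.95301


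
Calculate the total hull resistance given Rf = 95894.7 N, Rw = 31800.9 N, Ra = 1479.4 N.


Formula: Rt = Rf + Rw + Ra
Substituting: Rt = 95894.7 + 31800.9 + 1479.4
Result: Rt = 129175.0 N

129175.0 N


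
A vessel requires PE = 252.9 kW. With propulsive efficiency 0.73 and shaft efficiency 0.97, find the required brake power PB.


Formula: PB = PE / (eta_D * eta_S)
Step 1 — combined efficiency = eta_D * eta_S = 0.73 * 0.97 = 0.7081
Step 2 — PB = 252.9 / 0.7081 ≈ 357.15 kW (5 s.f.)

357.15 kW


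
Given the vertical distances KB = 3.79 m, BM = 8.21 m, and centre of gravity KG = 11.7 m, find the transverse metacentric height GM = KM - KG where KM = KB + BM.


Formula: GM = KB + BM - KG
Step 1 — KM = KB + BM = 3.79 + 8.21 = 12.0 m
Step 2 — GM = KM - KG = 12.0 - 11.7 = 0.3 m

0.3 m


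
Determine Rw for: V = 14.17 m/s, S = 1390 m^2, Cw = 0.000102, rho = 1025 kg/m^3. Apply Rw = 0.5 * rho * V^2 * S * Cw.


Formula: Rw = 0.5 * rho * V^2 * S * Cw
Step 1 — V^2 = 14.17^2 = 200.7889
Step 2 — 0.5 * rho * V^2 = 0.5 * 1025 * 200.7889 = 102904.31125
Step 3 — Rw = 102904.31125 * 1390 * 0.000102 ≈ 14590 N (5 s.f.)

14590 N


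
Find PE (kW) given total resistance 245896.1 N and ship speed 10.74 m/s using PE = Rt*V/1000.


Formula: PE = Rt * V / 1000 (kW)
Step 1 — PE (W) = 245896.1 * 10.74 = 2640924.114 W
Step 2 — PE (kW) = 2640924.114 / 1000 ≈ 2640.9 kW (5 s.f.)

2640.9 kW


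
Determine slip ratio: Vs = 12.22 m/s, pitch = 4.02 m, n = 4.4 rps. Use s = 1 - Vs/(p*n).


Formula: s = 1 - Vs / (p * n)
Step 1 — p * n = 4.02 * 4.4 = 17.688
Step 2 — Vs / (p*n) = 12.22 / 17.688 = 0.690864 (6 d.p.)
Step 3 — s = 1 - 0.690864 = 0.309136

0.309136


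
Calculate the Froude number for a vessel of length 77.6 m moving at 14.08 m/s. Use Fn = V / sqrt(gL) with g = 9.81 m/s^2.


Formula: Fn = V / sqrt(g * L)
Step 1 — g * L = 9.81 * 77.6 = 761.256
Step 2 — sqrt(g * L) = sqrt(761.256) = 27.590868
Step 3 — Fn = 14.08 / 27.590868 ≈ 0.51031 (5 s.f.)

0.51031


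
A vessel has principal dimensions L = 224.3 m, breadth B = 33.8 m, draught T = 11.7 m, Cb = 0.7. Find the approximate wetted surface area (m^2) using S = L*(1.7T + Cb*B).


Formula: S = 1.7*L*T + V/T with V = Cb*L*B*T, i.e. S = L * (1.7*T + Cb*B)
Step 1 — 1.7*T = 1.7 * 11.7 = 19.89 m
Step 2 — Cb*B = 0.7 * 33.8 = 23.66 m
Step 3 — 1.7*T + Cb*B = 19.89 + 23.66 = 43.55 m
Step 4 — S = 224.3 * 43.55 ≈ 9768.3 m^2 (5 s.f.)

9768.3 m^2


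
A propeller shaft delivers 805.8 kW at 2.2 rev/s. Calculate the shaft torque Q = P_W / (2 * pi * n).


Formula: Q = P_W / (2 * pi * n)
Step 1 — P_W = 805.8 kW * 1000 = 805800.0 W
Step 2 — 2 * pi * n = 2 * pi * 2.2 = 13.823008
Step 3 — Q = 805800.0 / 13.823008 ≈ 58294 N·m (5 s.f.)

58294 N·m


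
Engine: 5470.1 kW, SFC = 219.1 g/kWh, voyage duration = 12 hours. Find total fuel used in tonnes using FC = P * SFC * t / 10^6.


Formula: FC (tonnes) = P * SFC * t / 1,000,000
Step 1 — P * SFC * t = 5470.1 * 219.1 * 12 = 14381986.92 g
Step 2 — FC (tonnes) = 14381986.92 / 1,000,000 ≈ 14.382 tonnes (5 s.f.)

14.382 tonnes


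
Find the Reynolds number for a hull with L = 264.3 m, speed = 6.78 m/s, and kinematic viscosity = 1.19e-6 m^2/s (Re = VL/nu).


Formula: Re = V * L / nu
Step 1 — V * L = 6.78 * 264.3 = 1791.954 m^2/s
Step 2 — Re = 1791.954 / 1.19e-6 = 1.51e+09

1.51e+09


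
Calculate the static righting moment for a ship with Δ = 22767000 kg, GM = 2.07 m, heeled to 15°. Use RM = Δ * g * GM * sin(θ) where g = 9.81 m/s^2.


Formula: GZ = GM * sin(theta); RM = disp * g * GZ
Step 1 — GZ = 2.07 * sin(15°) = 2.07 * 0.258819 = 0.535755 m
Step 2 — RM = 22767000 * 9.81 * 0.535755 ≈ 119660000 N·m (5 s.f.)

119660000 N·m


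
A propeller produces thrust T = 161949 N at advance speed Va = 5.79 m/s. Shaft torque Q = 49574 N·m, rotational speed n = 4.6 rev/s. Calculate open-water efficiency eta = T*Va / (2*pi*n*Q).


Formula: eta = T * Va / (2 * pi * n * Q)
Step 1 — numerator = T * Va = 161949 * 5.79 = 937684.71
Step 2 — 2 * pi * n = 2 * pi * 4.6 = 28.902652
Step 3 — denominator = 28.902652 * 49574 = 1432820.07
Step 4 — eta = 937684.71 / 1432820.07 ≈ 0.65443 (5 s.f.)

0.65443


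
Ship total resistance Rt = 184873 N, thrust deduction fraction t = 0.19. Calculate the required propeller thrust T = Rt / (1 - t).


Formula: T = Rt / (1 - t)
Step 1 — (1 - t) = 1 - 0.19 = 0.81
Step 2 — T = 184873 / 0.81 ≈ 228240 N (5 s.f.)

228240 N


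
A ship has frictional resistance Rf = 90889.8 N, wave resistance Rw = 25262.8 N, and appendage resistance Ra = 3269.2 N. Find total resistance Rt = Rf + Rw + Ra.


Formula: Rt = Rf + Rw + Ra
Substituting: Rt = 90889.8 + 25262.8 + 3269.2
Result: Rt = 119421.8 N

119421.8 N


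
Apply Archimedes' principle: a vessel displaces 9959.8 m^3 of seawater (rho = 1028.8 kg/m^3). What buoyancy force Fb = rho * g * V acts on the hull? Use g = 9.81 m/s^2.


Formula: Fb = rho * g * V
Substituting: Fb = 1028.8 * 9.81 * 9959.8
Intermediate: 1028.8 * 9.81 = 10092.528
Result: Fb = 10092.528 * 9959.8 ≈ 100520000 N (5 s.f.)

100520000 N


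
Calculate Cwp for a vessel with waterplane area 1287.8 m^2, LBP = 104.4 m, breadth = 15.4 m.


Formula: Cwp = Aw / (L * B)
Step 1 — L * B = 104.4 * 15.4 = 1607.76 m^2
Step 2 — Cwp = 1287.8 / 1607.76 ≈ 0.80099 (5 s.f.)

0.80099


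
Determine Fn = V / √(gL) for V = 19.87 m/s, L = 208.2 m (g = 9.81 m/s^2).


Formula: Fn = V / sqrt(g * L)
Step 1 — g * L = 9.81 * 208.2 = 2042.442
Step 2 — sqrt(g * L) = sqrt(2042.442) = 45.193384
Step 3 — Fn = 19.87 / 45.193384 ≈ 0.43967 (5 s.f.)

0.43967


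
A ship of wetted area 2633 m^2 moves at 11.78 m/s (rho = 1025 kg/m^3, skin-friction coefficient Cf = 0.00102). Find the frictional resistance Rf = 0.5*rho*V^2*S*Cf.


Formula: Rf = 0.5 * rho * V^2 * S * Cf
Step 1 — V^2 = 11.78^2 = 138.7684
Step 2 — 0.5 * rho * V^2 = 0.5 * 1025 * 138.7684 = 71118.805
Step 3 — Rf = 71118.805 * 2633 * 0.00102 ≈ 191000 N (5 s.f.)

191000 N


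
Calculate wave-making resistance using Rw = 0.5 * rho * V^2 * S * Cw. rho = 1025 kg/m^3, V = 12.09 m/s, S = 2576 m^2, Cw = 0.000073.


Formula: Rw = 0.5 * rho * V^2 * S * Cw
Step 1 — V^2 = 12.09^2 = 146.1681
Step 2 — 0.5 * rho * V^2 = 0.5 * 1025 * 146.1681 = 74911.15125
Step 3 — Rw = 74911.15125 * 2576 * 0.000073 ≈ 14087 N (5 s.f.)

14087 N


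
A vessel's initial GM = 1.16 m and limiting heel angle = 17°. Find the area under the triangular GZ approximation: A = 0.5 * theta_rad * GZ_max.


Formula: GZ_max = GM * sin(theta); Area = 0.5 * theta_rad * GZ_max
Step 1 — GZ_max = 1.16 * sin(17°) = 1.16 * 0.292372 = 0.339152 m
Step 2 — theta_rad = 17 * pi/180 = 0.296706 rad
Step 3 — Area = 0.5 * 0.296706 * 0.339152 ≈ 0.050314 m·rad (5 s.f.)

0.050314 m·rad


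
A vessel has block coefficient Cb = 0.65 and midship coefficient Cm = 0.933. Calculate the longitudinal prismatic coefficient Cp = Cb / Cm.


Formula: Cp = Cb / Cm
Substituting: Cp = 0.65 / 0.933
Result: Cp ≈ 0.69668 (5 s.f.)

0.69668


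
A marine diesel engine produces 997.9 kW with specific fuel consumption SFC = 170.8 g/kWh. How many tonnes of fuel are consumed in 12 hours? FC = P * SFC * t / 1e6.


Formula: FC (tonnes) = P * SFC * t / 1,000,000
Step 1 — P * SFC * t = 997.9 * 170.8 * 12 = 2045295.84 g
Step 2 — FC (tonnes) = 2045295.84 / 1,000,000 ≈ 2.0453 tonnes (5 s.f.)

2.0453 tonnes


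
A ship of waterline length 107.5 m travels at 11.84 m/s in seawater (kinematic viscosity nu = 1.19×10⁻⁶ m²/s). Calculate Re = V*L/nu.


Formula: Re = V * L / nu
Step 1 — V * L = 11.84 * 107.5 = 1272.8 m^2/s
Step 2 — Re = 1272.8 / 1.19e-6 = 1.07e+09

1.07e+09


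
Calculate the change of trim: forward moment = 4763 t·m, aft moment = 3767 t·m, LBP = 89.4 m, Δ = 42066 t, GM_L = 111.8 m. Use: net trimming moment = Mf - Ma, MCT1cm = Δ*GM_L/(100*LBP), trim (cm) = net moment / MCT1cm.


Formula: net trimming moment = Mf - Ma; MCT1cm = Δ*GM_L/(100*LBP); trim = net moment / MCT1cm
Step 1 — net trimming moment = 4763 - 3767 = 996 t·m
Step 2 — MCT1cm = 42066 * 111.8 / (100 * 89.4) = 526.0603 t·m/cm
Step 3 — trim = 996 / 526.0603 ≈ 1.8933 cm (5 s.f.)

1.8933 cm


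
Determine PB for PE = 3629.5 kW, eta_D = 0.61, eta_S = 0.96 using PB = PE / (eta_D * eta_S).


Formula: PB = PE / (eta_D * eta_S)
Step 1 — combined efficiency = eta_D * eta_S = 0.61 * 0.96 = 0.5856
Step 2 — PB = 3629.5 / 0.5856 ≈ 6197.9 kW (5 s.f.)

6197.9 kW


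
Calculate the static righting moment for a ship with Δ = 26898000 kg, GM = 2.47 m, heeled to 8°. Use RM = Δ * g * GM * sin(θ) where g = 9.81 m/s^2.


Formula: GZ = GM * sin(theta); RM = disp * g * GZ
Step 1 — GZ = 2.47 * sin(8°) = 2.47 * 0.139173 = 0.343757 m
Step 2 — RM = 26898000 * 9.81 * 0.343757 ≈ 90707000 N·m (5 s.f.)

90707000 N·m


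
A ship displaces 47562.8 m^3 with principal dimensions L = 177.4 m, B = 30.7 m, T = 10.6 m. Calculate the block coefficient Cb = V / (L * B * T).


Formula: Cb = V / (L * B * T)
Step 1 — L * B * T = 177.4 * 30.7 * 10.6 = 57729.508 m^3
Step 2 — Cb = 47562.8 / 57729.508 ≈ 0.82389 (5 s.f.)

0.82389


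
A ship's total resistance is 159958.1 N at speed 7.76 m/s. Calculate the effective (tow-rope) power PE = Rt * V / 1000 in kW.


Formula: PE = Rt * V / 1000 (kW)
Step 1 — PE (W) = 159958.1 * 7.76 = 1241274.856 W
Step 2 — PE (kW) = 1241274.856 / 1000 ≈ 1241.3 kW (5 s.f.)

1241.3 kW


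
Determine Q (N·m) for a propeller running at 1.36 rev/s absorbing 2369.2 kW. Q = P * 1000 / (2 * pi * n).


Formula: Q = P_W / (2 * pi * n)
Step 1 — P_W = 2369.2 kW * 1000 = 2369200.0 W
Step 2 — 2 * pi * n = 2 * pi * 1.36 = 8.545132
Step 3 — Q = 2369200.0 / 8.545132 ≈ 277260 N·m (5 s.f.)

277260 N·m


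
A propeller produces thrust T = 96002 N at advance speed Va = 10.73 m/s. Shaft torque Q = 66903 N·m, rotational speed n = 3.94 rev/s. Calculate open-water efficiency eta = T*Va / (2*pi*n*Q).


Formula: eta = T * Va / (2 * pi * n * Q)
Step 1 — numerator = T * Va = 96002 * 10.73 = 1030101.46
Step 2 — 2 * pi * n = 2 * pi * 3.94 = 24.75575
Step 3 — denominator = 24.75575 * 66903 = 1656233.94
Step 4 — eta = 1030101.46 / 1656233.94 ≈ 0.62195 (5 s.f.)

0.62195


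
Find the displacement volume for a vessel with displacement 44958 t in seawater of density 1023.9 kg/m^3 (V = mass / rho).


Formula: V = mass / rho
Step 1 — convert tonnes to kg: 44958 t * 1000 = 44958000 kg
Step 2 — V = 44958000 / 1023.9 ≈ 43909 m^3 (5 s.f.)

43909 m^3


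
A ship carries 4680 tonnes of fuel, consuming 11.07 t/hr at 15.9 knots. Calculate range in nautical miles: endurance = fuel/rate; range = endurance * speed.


Formula: endurance = fuel / rate; range = endurance * speed
Step 1 — endurance = 4680 / 11.07 = 422.7642 hours
Step 2 — range = 422.7642 * 15.9 ≈ 6722.0 nautical miles (5 s.f.)

6722.0 NM


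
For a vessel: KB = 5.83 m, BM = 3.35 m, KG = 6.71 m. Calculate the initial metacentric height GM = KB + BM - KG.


Formula: GM = KB + BM - KG
Step 1 — KM = KB + BM = 5.83 + 3.35 = 9.18 m
Step 2 — GM = KM - KG = 9.18 - 6.71 = 2.47 m

2.47 m


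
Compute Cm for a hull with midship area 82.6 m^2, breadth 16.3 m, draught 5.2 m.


Formula: Cm = Am / (B * T)
Step 1 — B * T = 16.3 * 5.2 = 84.76 m^2
Step 2 — Cm = 82.6 / 84.76 ≈ 0.97452 (5 s.f.)

0.97452


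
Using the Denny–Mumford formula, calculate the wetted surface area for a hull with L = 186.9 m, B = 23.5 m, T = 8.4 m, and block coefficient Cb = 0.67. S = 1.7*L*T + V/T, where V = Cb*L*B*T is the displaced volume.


Formula: S = 1.7*L*T + V/T with V = Cb*L*B*T, i.e. S = L * (1.7*T + Cb*B)
Step 1 — 1.7*T = 1.7 * 8.4 = 14.28 m
Step 2 — Cb*B = 0.67 * 23.5 = 15.745 m
Step 3 — 1.7*T + Cb*B = 14.28 + 15.745 = 30.025 m
Step 4 — S = 186.9 * 30.025 ≈ 5611.7 m^2 (5 s.f.)

5611.7 m^2


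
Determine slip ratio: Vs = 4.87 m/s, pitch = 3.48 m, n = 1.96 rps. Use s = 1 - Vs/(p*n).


Formula: s = 1 - Vs / (p * n)
Step 1 — p * n = 3.48 * 1.96 = 6.8208
Step 2 — Vs / (p*n) = 4.87 / 6.8208 = 0.713992 (6 d.p.)
Step 3 — s = 1 - 0.713992 = 0.286008

0.286008


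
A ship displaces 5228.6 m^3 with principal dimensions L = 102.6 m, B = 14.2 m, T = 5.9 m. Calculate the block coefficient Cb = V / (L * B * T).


Formula: Cb = V / (L * B * T)
Step 1 — L * B * T = 102.6 * 14.2 * 5.9 = 8595.828 m^3
Step 2 — Cb = 5228.6 / 8595.828 ≈ 0.60827 (5 s.f.)

0.60827


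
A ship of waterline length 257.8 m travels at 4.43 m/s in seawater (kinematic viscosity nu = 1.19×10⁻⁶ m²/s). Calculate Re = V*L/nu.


Formula: Re = V * L / nu
Step 1 — V * L = 4.43 * 257.8 = 1142.054 m^2/s
Step 2 — Re = 1142.054 / 1.19e-6 = 9.60e+08

9.60e+08


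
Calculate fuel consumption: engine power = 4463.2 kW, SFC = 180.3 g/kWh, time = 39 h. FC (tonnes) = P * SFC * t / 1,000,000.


Formula: FC (tonnes) = P * SFC * t / 1,000,000
Step 1 — P * SFC * t = 4463.2 * 180.3 * 39 = 31383883.44 g
Step 2 — FC (tonnes) = 31383883.44 / 1,000,000 ≈ 31.384 tonnes (5 s.f.)

31.384 tonnes


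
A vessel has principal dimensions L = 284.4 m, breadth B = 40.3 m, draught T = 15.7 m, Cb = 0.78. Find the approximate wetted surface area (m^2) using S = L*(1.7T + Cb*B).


Formula: S = 1.7*L*T + V/T with V = Cb*L*B*T, i.e. S = L * (1.7*T + Cb*B)
Step 1 — 1.7*T = 1.7 * 15.7 = 26.69 m
Step 2 — Cb*B = 0.78 * 40.3 = 31.434 m
Step 3 — 1.7*T + Cb*B = 26.69 + 31.434 = 58.124 m
Step 4 — S = 284.4 * 58.124 ≈ 16530 m^2 (5 s.f.)

16530 m^2


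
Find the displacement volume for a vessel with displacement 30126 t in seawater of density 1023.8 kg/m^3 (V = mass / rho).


Formula: V = mass / rho
Step 1 — convert tonnes to kg: 30126 t * 1000 = 30126000 kg
Step 2 — V = 30126000 / 1023.8 ≈ 29426 m^3 (5 s.f.)

29426 m^3


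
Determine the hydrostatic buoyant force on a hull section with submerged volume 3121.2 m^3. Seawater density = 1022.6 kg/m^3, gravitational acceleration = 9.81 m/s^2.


Formula: Fb = rho * g * V
Substituting: Fb = 1022.6 * 9.81 * 3121.2
Intermediate: 1022.6 * 9.81 = 10031.706
Result: Fb = 10031.706 * 3121.2 ≈ 31311000 N (5 s.f.)

31311000 N


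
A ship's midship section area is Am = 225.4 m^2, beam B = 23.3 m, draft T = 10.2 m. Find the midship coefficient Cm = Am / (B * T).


Formula: Cm = Am / (B * T)
Step 1 — B * T = 23.3 * 10.2 = 237.66 m^2
Step 2 — Cm = 225.4 / 237.66 ≈ 0.94841 (5 s.f.)

0.94841


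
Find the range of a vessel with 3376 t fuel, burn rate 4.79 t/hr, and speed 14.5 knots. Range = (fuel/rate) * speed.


Formula: endurance = fuel / rate; range = endurance * speed
Step 1 — endurance = 3376 / 4.79 = 704.8017 hours
Step 2 — range = 704.8017 * 14.5 ≈ 10220 nautical miles (5 s.f.)

10220 NM


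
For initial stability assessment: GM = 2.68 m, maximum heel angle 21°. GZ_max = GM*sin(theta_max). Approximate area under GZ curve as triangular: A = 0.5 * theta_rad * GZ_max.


Formula: GZ_max = GM * sin(theta); Area = 0.5 * theta_rad * GZ_max
Step 1 — GZ_max = 2.68 * sin(21°) = 2.68 * 0.358368 = 0.960426 m
Step 2 — theta_rad = 21 * pi/180 = 0.366519 rad
Step 3 — Area = 0.5 * 0.366519 * 0.960426 ≈ 0.17601 m·rad (5 s.f.)

0.17601 m·rad


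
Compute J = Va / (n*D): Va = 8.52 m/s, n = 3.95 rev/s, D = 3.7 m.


Formula: J = Va / (n * D)
Step 1 — n * D = 3.95 * 3.7 = 14.615
Step 2 — J = 8.52 / 14.615 ≈ 0.58296 (5 s.f.)

0.58296


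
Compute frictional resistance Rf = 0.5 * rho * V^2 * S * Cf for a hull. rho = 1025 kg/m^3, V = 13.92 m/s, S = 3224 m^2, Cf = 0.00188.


Formula: Rf = 0.5 * rho * V^2 * S * Cf
Step 1 — V^2 = 13.92^2 = 193.7664
Step 2 — 0.5 * rho * V^2 = 0.5 * 1025 * 193.7664 = 99305.28
Step 3 — Rf = 99305.28 * 3224 * 0.00188 ≈ 601900 N (5 s.f.)

601900 N


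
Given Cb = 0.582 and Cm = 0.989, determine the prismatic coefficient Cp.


Formula: Cp = Cb / Cm
Substituting: Cp = 0.582 / 0.989
Result: Cp ≈ 0.58847 (5 s.f.)

0.58847


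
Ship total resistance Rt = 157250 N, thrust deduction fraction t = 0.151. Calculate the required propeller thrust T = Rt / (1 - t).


Formula: T = Rt / (1 - t)
Step 1 — (1 - t) = 1 - 0.151 = 0.849
Step 2 — T = 157250 / 0.849 ≈ 185220 N (5 s.f.)

185220 N


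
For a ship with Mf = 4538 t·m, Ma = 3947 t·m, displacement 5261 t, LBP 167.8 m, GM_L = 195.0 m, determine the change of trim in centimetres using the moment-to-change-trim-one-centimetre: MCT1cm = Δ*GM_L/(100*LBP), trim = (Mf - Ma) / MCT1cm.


Formula: net trimming moment = Mf - Ma; MCT1cm = Δ*GM_L/(100*LBP); trim = net moment / MCT1cm
Step 1 — net trimming moment = 4538 - 3947 = 591 t·m
Step 2 — MCT1cm = 5261 * 195.0 / (100 * 167.8) = 61.138 t·m/cm
Step 3 — trim = 591 / 61.138 ≈ 9.6667 cm (5 s.f.)

9.6667 cm


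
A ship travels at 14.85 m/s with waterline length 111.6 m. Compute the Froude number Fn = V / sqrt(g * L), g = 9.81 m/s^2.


Formula: Fn = V / sqrt(g * L)
Step 1 — g * L = 9.81 * 111.6 = 1094.796
Step 2 — sqrt(g * L) = sqrt(1094.796) = 33.087702
Step 3 — Fn = 14.85 / 33.087702 ≈ 0.44881 (5 s.f.)

0.44881
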